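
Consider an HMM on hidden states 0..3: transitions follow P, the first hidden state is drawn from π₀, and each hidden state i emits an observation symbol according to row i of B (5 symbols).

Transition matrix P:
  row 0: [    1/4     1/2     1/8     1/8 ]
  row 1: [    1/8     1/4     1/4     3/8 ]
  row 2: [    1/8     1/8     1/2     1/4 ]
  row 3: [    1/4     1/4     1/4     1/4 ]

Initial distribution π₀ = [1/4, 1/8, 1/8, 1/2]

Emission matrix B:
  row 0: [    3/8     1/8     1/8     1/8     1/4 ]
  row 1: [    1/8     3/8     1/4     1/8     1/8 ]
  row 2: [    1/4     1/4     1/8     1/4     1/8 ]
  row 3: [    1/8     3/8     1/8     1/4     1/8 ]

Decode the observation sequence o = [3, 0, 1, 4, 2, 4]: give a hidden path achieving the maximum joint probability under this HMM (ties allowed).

t=0: δ = [3.125e-02, 1.562e-02, 3.125e-02, 1.250e-01]  (obs o_0=3)
t=1: δ = [1.172e-02, 3.906e-03, 7.812e-03, 3.906e-03]  ψ = [3, 3, 3, 3]  (obs o_1=0)
t=2: δ = [3.662e-04, 2.197e-03, 9.766e-04, 7.324e-04]  ψ = [0, 0, 2, 2]  (obs o_2=1)
t=3: δ = [6.866e-05, 6.866e-05, 6.866e-05, 1.030e-04]  ψ = [1, 1, 1, 1]  (obs o_3=4)
t=4: δ = [3.219e-06, 8.583e-06, 4.292e-06, 3.219e-06]  ψ = [3, 0, 2, 1]  (obs o_4=2)
t=5: δ = [2.682e-07, 2.682e-07, 2.682e-07, 4.023e-07]  ψ = [1, 1, 1, 1]  (obs o_5=4)
backtrack: best end state = 3; path = [3, 0, 1, 0, 1, 3]

path = [3, 0, 1, 0, 1, 3]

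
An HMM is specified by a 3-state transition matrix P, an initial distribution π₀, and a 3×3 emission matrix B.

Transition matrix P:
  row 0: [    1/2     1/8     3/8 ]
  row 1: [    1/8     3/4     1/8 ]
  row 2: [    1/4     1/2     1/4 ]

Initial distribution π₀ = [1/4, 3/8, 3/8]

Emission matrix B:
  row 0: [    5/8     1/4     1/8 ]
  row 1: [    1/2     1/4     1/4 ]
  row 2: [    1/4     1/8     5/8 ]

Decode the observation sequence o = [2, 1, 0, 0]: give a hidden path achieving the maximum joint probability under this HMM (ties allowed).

t=0: δ = [3.125e-02, 9.375e-02, 2.344e-01]  (obs o_0=2)
t=1: δ = [1.465e-02, 2.930e-02, 7.324e-03]  ψ = [2, 2, 2]  (obs o_1=1)
t=2: δ = [4.578e-03, 1.099e-02, 1.373e-03]  ψ = [0, 1, 0]  (obs o_2=0)
t=3: δ = [1.431e-03, 4.120e-03, 4.292e-04]  ψ = [0, 1, 0]  (obs o_3=0)
backtrack: best end state = 1; path = [2, 1, 1, 1]

path = [2, 1, 1, 1]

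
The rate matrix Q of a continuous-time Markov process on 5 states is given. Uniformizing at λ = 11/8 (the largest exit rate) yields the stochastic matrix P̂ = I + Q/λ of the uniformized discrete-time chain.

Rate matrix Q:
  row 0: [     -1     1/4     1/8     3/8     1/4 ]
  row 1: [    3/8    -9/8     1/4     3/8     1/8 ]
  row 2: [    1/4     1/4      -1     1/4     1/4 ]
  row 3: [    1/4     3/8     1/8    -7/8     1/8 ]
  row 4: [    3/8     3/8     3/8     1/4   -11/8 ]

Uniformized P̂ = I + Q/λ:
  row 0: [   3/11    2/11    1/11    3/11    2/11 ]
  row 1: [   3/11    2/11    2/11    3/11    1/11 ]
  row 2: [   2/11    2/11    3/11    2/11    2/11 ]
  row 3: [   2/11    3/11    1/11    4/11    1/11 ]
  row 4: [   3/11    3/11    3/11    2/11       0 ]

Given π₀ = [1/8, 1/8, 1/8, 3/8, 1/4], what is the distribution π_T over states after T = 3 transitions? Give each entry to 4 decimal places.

t=0: π = [0.1250, 0.1250, 0.1250, 0.3750, 0.2500]
t=1: π = [0.2273, 0.2386, 0.1705, 0.2727, 0.0909]
t=2: π = [0.2324, 0.2149, 0.1601, 0.2738, 0.1188]
t=3: π = [0.2333, 0.2175, 0.1612, 0.2723, 0.1158]

π = [0.2333, 0.2175, 0.1612, 0.2723, 0.1158]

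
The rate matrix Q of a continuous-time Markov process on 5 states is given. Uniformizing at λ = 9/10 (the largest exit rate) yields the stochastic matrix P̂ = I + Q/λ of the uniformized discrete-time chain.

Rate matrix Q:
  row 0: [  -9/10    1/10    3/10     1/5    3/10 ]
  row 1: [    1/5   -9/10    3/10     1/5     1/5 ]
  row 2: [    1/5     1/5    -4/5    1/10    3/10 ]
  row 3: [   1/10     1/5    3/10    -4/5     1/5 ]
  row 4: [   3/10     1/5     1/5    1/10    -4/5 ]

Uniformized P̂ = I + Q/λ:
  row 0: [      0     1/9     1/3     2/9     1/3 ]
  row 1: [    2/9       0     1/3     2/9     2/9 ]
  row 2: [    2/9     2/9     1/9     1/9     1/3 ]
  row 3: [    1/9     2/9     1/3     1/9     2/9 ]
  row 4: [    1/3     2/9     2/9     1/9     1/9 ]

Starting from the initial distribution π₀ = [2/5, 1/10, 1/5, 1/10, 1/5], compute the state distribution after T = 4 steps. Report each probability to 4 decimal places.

t=0: π = [0.4000, 0.1000, 0.2000, 0.1000, 0.2000]
t=1: π = [0.1444, 0.1556, 0.2667, 0.1667, 0.2667]
t=2: π = [0.2012, 0.1716, 0.2444, 0.1444, 0.2383]
t=3: π = [0.1879, 0.1617, 0.2525, 0.1525, 0.2453]
t=4: π = [0.1908, 0.1654, 0.2500, 0.1500, 0.2439]

π = [0.1908, 0.1654, 0.2500, 0.1500, 0.2439]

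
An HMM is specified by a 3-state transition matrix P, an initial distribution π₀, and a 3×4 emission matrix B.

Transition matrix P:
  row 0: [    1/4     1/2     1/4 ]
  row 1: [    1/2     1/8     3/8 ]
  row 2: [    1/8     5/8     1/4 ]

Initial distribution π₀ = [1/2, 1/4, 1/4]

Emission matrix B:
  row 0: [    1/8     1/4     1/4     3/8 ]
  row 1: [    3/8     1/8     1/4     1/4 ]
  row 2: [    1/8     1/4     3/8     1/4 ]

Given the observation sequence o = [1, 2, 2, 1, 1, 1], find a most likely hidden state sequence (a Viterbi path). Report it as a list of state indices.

t=0: δ = [1.250e-01, 3.125e-02, 6.250e-02]  (obs o_0=1)
t=1: δ = [7.812e-03, 1.562e-02, 1.172e-02]  ψ = [0, 0, 0]  (obs o_1=2)
t=2: δ = [1.953e-03, 1.831e-03, 2.197e-03]  ψ = [1, 2, 1]  (obs o_2=2)
t=3: δ = [2.289e-04, 1.717e-04, 1.717e-04]  ψ = [1, 2, 1]  (obs o_3=1)
t=4: δ = [2.146e-05, 1.431e-05, 1.609e-05]  ψ = [1, 0, 1]  (obs o_4=1)
t=5: δ = [1.788e-06, 1.341e-06, 1.341e-06]  ψ = [1, 0, 0]  (obs o_5=1)
backtrack: best end state = 0; path = [0, 2, 1, 0, 1, 0]

path = [0, 2, 1, 0, 1, 0]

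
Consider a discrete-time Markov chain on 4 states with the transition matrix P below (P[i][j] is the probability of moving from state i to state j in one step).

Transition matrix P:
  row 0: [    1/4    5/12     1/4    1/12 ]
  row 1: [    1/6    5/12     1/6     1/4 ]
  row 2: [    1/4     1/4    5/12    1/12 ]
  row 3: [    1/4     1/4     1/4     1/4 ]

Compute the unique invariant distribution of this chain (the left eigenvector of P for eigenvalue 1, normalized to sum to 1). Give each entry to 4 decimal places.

π = [0.2213, 0.3443, 0.2656, 0.1689]

Balance equations π_j = Σ_i π_i·P[i][j]:
  π_0 = 1/4·π_0 + 1/6·π_1 + 1/4·π_2 + 1/4·π_3
  π_1 = 5/12·π_0 + 5/12·π_1 + 1/4·π_2 + 1/4·π_3
  π_2 = 1/4·π_0 + 1/6·π_1 + 5/12·π_2 + 1/4·π_3
  normalize: π_0 + π_1 + π_2 + π_3 = 1
Solving the linear system gives exactly π = [27/122, 21/61, 81/305, 103/610].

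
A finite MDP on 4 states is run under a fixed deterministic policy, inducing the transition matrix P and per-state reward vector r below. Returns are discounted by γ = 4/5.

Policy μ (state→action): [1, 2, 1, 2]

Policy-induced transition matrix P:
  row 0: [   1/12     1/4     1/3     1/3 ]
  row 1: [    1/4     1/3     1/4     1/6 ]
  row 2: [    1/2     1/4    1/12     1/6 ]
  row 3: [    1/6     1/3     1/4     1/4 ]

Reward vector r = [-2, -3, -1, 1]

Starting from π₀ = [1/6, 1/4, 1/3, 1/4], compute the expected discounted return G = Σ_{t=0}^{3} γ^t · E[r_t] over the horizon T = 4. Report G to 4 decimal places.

t=0: π = [0.1667, 0.2500, 0.3333, 0.2500], E[r] = -1.1667, γ^t·E[r] = -1.166667, running G = -1.166667
t=1: π = [0.2847, 0.2917, 0.2083, 0.2153], E[r] = -1.4375, γ^t·E[r] = -1.150000, running G = -2.316667
t=2: π = [0.2367, 0.2922, 0.2390, 0.2321], E[r] = -1.3571, γ^t·E[r] = -0.868519, running G = -3.185185
t=3: π = [0.2510, 0.2937, 0.2299, 0.2255], E[r] = -1.3874, γ^t·E[r] = -0.710370, running G = -3.895556

G = -3.8956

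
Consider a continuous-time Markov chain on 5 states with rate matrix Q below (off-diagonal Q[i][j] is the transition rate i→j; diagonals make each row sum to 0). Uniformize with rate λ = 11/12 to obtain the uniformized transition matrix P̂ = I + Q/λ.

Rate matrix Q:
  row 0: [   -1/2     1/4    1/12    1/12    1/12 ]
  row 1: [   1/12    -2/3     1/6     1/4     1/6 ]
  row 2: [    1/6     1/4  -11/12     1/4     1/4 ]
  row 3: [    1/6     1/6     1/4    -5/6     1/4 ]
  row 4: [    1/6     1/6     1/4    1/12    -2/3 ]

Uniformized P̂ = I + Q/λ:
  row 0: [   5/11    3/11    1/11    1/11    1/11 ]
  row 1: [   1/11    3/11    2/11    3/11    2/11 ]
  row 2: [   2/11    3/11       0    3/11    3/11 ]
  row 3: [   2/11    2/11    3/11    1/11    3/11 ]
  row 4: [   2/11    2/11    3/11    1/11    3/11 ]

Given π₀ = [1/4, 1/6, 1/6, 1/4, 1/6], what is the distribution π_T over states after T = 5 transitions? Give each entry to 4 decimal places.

π = [0.2202, 0.2386, 0.1658, 0.1644, 0.2109]

t=0: π = [0.2500, 0.1667, 0.1667, 0.2500, 0.1667]
t=1: π = [0.2348, 0.2348, 0.1667, 0.1515, 0.2121]
t=2: π = [0.2245, 0.2397, 0.1632, 0.1639, 0.2087]
t=3: π = [0.2213, 0.2389, 0.1656, 0.1642, 0.2101]
t=4: π = [0.2204, 0.2387, 0.1656, 0.1644, 0.2108]
t=5: π = [0.2202, 0.2386, 0.1658, 0.1644, 0.2109]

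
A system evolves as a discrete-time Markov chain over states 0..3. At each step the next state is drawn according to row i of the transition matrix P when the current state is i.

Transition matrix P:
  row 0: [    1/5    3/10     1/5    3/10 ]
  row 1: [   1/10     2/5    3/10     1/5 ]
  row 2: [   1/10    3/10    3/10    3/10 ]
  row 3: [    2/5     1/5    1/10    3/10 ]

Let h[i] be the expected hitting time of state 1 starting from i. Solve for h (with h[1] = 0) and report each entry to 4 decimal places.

h = [3.7037, 0.0000, 3.7037, 4.0741]

First-step conditioning: h[1] = 0; for i ≠ 1, h[i] = 1 + Σ_k P[i][k]·h[k].
  h[0] = 1 + 1/5·h[0] + 1/5·h[2] + 3/10·h[3]
  h[2] = 1 + 1/10·h[0] + 3/10·h[2] + 3/10·h[3]
  h[3] = 1 + 2/5·h[0] + 1/10·h[2] + 3/10·h[3]
Solving the 3×3 linear system over states ≠ 1 gives exactly h = [100/27, 0, 100/27, 110/27] (h[1] = 0 is the target).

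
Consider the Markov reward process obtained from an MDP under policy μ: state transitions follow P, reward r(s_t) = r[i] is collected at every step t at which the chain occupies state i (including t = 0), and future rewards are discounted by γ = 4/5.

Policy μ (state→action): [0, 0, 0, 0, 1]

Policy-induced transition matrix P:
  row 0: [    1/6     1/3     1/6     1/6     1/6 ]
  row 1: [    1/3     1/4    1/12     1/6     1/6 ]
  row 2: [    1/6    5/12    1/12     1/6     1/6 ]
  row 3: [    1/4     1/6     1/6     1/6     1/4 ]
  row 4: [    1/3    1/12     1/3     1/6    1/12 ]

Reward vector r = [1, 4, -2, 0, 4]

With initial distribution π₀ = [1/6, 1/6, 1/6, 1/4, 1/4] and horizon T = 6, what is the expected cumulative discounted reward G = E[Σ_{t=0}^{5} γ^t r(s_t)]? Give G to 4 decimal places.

t=0: π = [0.1667, 0.1667, 0.1667, 0.2500, 0.2500], E[r] = 1.5000, γ^t·E[r] = 1.500000, running G = 1.500000
t=1: π = [0.2569, 0.2292, 0.1806, 0.1667, 0.1667], E[r] = 1.4792, γ^t·E[r] = 1.183333, running G = 2.683333
t=2: π = [0.2465, 0.2598, 0.1603, 0.1667, 0.1667], E[r] = 1.6319, γ^t·E[r] = 1.044444, running G = 3.727778
t=3: π = [0.2516, 0.2556, 0.1594, 0.1667, 0.1667], E[r] = 1.6218, γ^t·E[r] = 0.830370, running G = 4.558148
t=4: π = [0.2509, 0.2559, 0.1599, 0.1667, 0.1667], E[r] = 1.6214, γ^t·E[r] = 0.664119, running G = 5.222267
t=5: π = [0.2510, 0.2559, 0.1598, 0.1667, 0.1667], E[r] = 1.6216, γ^t·E[r] = 0.531365, running G = 5.753631

G = 5.7536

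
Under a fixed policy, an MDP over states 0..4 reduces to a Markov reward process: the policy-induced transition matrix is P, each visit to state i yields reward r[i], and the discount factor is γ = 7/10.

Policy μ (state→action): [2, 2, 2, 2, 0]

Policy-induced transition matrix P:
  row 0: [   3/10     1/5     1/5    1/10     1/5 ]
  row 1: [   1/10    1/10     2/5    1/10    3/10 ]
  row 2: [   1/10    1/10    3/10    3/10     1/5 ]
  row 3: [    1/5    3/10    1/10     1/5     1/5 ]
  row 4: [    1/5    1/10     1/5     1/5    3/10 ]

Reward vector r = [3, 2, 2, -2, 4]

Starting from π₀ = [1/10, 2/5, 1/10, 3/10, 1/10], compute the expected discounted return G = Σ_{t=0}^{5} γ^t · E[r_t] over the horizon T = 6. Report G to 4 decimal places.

t=0: π = [0.1000, 0.4000, 0.1000, 0.3000, 0.1000], E[r] = 1.1000, γ^t·E[r] = 1.100000, running G = 1.100000
t=1: π = [0.1600, 0.1700, 0.2600, 0.1600, 0.2500], E[r] = 2.0200, γ^t·E[r] = 1.414000, running G = 2.514000
t=2: π = [0.1730, 0.1480, 0.2440, 0.1930, 0.2420], E[r] = 1.8850, γ^t·E[r] = 0.923650, running G = 3.437650
t=3: π = [0.1781, 0.1559, 0.2347, 0.1923, 0.2390], E[r] = 1.8869, γ^t·E[r] = 0.647207, running G = 4.084857
t=4: π = [0.1788, 0.1563, 0.2354, 0.1901, 0.2395], E[r] = 1.8975, γ^t·E[r] = 0.455578, running G = 4.540434
t=5: π = [0.1787, 0.1559, 0.2358, 0.1900, 0.2396], E[r] = 1.8977, γ^t·E[r] = 0.318946, running G = 4.859381

G = 4.8594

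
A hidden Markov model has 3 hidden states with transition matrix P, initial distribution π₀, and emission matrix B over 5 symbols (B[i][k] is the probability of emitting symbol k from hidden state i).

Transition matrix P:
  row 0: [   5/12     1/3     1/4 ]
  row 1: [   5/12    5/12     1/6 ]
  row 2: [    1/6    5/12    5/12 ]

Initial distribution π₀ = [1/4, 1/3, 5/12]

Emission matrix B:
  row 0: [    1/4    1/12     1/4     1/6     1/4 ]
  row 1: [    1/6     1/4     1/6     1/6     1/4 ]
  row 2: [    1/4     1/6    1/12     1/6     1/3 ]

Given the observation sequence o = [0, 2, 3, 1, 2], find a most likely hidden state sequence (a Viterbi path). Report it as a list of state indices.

t=0: δ = [6.250e-02, 5.556e-02, 1.042e-01]  (obs o_0=0)
t=1: δ = [6.510e-03, 7.234e-03, 3.617e-03]  ψ = [0, 2, 2]  (obs o_1=2)
t=2: δ = [5.023e-04, 5.023e-04, 2.713e-04]  ψ = [1, 1, 0]  (obs o_2=3)
t=3: δ = [1.744e-05, 5.233e-05, 2.093e-05]  ψ = [0, 1, 0]  (obs o_3=1)
t=4: δ = [5.451e-06, 3.634e-06, 7.268e-07]  ψ = [1, 1, 1]  (obs o_4=2)
backtrack: best end state = 0; path = [2, 1, 1, 1, 0]

path = [2, 1, 1, 1, 0]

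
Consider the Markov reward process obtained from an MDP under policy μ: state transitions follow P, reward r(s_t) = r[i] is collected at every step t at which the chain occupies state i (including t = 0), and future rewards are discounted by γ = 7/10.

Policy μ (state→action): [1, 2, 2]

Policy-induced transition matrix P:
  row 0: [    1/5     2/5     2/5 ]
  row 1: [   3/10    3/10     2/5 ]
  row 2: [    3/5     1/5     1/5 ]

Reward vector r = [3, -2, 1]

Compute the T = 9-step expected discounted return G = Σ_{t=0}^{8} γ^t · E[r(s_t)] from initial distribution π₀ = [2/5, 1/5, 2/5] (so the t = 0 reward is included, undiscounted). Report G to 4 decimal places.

t=0: π = [0.4000, 0.2000, 0.4000], E[r] = 1.2000, γ^t·E[r] = 1.200000, running G = 1.200000
t=1: π = [0.3800, 0.3000, 0.3200], E[r] = 0.8600, γ^t·E[r] = 0.602000, running G = 1.802000
t=2: π = [0.3580, 0.3060, 0.3360], E[r] = 0.7980, γ^t·E[r] = 0.391020, running G = 2.193020
t=3: π = [0.3650, 0.3022, 0.3328], E[r] = 0.8234, γ^t·E[r] = 0.282426, running G = 2.475446
t=4: π = [0.3633, 0.3032, 0.3334], E[r] = 0.8170, γ^t·E[r] = 0.196167, running G = 2.671613
t=5: π = [0.3637, 0.3030, 0.3333], E[r] = 0.8184, γ^t·E[r] = 0.137553, running G = 2.809166
t=6: π = [0.3636, 0.3030, 0.3333], E[r] = 0.8181, γ^t·E[r] = 0.096252, running G = 2.905418
t=7: π = [0.3636, 0.3030, 0.3333], E[r] = 0.8182, γ^t·E[r] = 0.067382, running G = 2.972800
t=8: π = [0.3636, 0.3030, 0.3333], E[r] = 0.8182, γ^t·E[r] = 0.047166, running G = 3.019966

G = 3.0200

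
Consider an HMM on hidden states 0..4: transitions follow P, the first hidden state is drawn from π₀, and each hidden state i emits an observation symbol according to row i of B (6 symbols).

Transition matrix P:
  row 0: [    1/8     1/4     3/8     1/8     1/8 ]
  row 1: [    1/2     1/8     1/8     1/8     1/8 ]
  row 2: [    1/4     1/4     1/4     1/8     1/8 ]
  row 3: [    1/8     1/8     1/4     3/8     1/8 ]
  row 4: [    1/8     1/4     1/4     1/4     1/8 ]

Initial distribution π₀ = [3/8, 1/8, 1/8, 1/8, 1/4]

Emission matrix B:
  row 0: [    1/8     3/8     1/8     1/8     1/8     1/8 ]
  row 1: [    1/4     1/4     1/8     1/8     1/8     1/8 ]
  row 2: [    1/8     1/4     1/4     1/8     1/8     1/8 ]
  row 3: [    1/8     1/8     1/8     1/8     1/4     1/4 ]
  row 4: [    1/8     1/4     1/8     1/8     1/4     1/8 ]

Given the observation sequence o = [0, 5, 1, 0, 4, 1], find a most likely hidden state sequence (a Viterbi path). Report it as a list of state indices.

t=0: δ = [4.688e-02, 3.125e-02, 1.562e-02, 1.562e-02, 3.125e-02]  (obs o_0=0)
t=1: δ = [1.953e-03, 1.465e-03, 2.197e-03, 1.953e-03, 7.324e-04]  ψ = [1, 0, 0, 4, 0]  (obs o_1=5)
t=2: δ = [2.747e-04, 1.373e-04, 1.831e-04, 9.155e-05, 6.866e-05]  ψ = [1, 2, 0, 3, 2]  (obs o_2=1)
t=3: δ = [8.583e-06, 1.717e-05, 1.287e-05, 4.292e-06, 4.292e-06]  ψ = [1, 0, 0, 0, 0]  (obs o_3=0)
t=4: δ = [1.073e-06, 4.023e-07, 4.023e-07, 5.364e-07, 5.364e-07]  ψ = [1, 2, 0, 1, 1]  (obs o_4=4)
t=5: δ = [7.544e-08, 6.706e-08, 1.006e-07, 2.515e-08, 3.353e-08]  ψ = [1, 0, 0, 3, 0]  (obs o_5=1)
backtrack: best end state = 2; path = [0, 1, 0, 1, 0, 2]

path = [0, 1, 0, 1, 0, 2]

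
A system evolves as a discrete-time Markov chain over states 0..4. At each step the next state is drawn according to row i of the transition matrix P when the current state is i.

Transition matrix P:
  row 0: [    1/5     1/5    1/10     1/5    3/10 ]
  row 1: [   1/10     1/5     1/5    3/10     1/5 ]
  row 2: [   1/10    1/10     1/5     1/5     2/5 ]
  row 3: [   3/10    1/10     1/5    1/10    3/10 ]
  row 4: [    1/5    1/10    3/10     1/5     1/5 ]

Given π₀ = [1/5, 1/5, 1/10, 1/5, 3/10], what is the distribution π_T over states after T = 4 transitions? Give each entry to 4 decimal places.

π = [0.1853, 0.1317, 0.2094, 0.1938, 0.2799]

t=0: π = [0.2000, 0.2000, 0.1000, 0.2000, 0.3000]
t=1: π = [0.1900, 0.1400, 0.2100, 0.2000, 0.2600]
t=2: π = [0.1850, 0.1330, 0.2070, 0.1940, 0.2810]
t=3: π = [0.1854, 0.1318, 0.2096, 0.1939, 0.2793]
t=4: π = [0.1853, 0.1317, 0.2094, 0.1938, 0.2799]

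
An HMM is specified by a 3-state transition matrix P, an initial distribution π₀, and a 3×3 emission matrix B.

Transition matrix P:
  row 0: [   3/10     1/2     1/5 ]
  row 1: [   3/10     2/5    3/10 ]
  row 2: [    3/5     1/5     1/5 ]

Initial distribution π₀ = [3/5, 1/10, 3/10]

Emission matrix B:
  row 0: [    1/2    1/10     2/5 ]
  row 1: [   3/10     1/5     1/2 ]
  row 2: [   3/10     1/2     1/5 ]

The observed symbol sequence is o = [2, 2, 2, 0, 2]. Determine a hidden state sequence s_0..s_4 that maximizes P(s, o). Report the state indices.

path = [0, 1, 1, 0, 1]

t=0: δ = [2.400e-01, 5.000e-02, 6.000e-02]  (obs o_0=2)
t=1: δ = [2.880e-02, 6.000e-02, 9.600e-03]  ψ = [0, 0, 0]  (obs o_1=2)
t=2: δ = [7.200e-03, 1.200e-02, 3.600e-03]  ψ = [1, 1, 1]  (obs o_2=2)
t=3: δ = [1.800e-03, 1.440e-03, 1.080e-03]  ψ = [1, 1, 1]  (obs o_3=0)
t=4: δ = [2.592e-04, 4.500e-04, 8.640e-05]  ψ = [2, 0, 1]  (obs o_4=2)
backtrack: best end state = 1; path = [0, 1, 1, 0, 1]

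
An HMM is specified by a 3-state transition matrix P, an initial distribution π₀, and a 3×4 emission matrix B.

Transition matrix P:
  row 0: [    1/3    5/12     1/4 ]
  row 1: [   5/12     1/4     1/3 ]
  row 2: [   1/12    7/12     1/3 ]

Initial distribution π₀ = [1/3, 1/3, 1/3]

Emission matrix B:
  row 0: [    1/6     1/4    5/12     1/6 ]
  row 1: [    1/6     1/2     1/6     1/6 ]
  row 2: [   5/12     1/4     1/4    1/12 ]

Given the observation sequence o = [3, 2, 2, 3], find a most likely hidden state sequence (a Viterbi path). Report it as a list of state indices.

path = [1, 0, 0, 1]

t=0: δ = [5.556e-02, 5.556e-02, 2.778e-02]  (obs o_0=3)
t=1: δ = [9.645e-03, 3.858e-03, 4.630e-03]  ψ = [1, 0, 1]  (obs o_1=2)
t=2: δ = [1.340e-03, 6.698e-04, 6.028e-04]  ψ = [0, 0, 0]  (obs o_2=2)
t=3: δ = [7.442e-05, 9.303e-05, 2.791e-05]  ψ = [0, 0, 0]  (obs o_3=3)
backtrack: best end state = 1; path = [1, 0, 0, 1]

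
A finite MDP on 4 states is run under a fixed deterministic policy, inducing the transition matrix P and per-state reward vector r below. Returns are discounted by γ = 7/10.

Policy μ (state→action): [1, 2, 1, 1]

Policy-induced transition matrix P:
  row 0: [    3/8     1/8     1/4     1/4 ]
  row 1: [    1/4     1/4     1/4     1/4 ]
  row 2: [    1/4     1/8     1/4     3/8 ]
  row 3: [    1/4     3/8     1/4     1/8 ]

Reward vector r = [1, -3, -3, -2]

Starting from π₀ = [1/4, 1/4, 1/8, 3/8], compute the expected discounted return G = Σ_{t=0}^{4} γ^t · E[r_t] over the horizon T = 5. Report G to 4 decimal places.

t=0: π = [0.2500, 0.2500, 0.1250, 0.3750], E[r] = -1.6250, γ^t·E[r] = -1.625000, running G = -1.625000
t=1: π = [0.2813, 0.2500, 0.2500, 0.2188], E[r] = -1.6563, γ^t·E[r] = -1.159375, running G = -2.784375
t=2: π = [0.2852, 0.2109, 0.2500, 0.2539], E[r] = -1.6055, γ^t·E[r] = -0.786680, running G = -3.571055
t=3: π = [0.2856, 0.2148, 0.2500, 0.2495], E[r] = -1.6079, γ^t·E[r] = -0.551513, running G = -4.122568
t=4: π = [0.2857, 0.2142, 0.2500, 0.2501], E[r] = -1.6071, γ^t·E[r] = -0.385869, running G = -4.508437

G = -4.5084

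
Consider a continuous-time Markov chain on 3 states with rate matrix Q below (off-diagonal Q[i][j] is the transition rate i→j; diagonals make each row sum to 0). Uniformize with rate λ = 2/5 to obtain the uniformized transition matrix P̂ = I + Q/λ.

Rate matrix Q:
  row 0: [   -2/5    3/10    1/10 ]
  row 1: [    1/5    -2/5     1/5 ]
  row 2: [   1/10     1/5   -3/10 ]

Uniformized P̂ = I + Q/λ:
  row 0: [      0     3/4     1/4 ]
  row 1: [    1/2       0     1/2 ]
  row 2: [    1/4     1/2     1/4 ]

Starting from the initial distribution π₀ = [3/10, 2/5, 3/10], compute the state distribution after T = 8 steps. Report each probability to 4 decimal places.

π = [0.2758, 0.3795, 0.3448]

t=0: π = [0.3000, 0.4000, 0.3000]
t=1: π = [0.2750, 0.3750, 0.3500]
t=2: π = [0.2750, 0.3813, 0.3438]
t=3: π = [0.2766, 0.3781, 0.3453]
t=4: π = [0.2754, 0.3801, 0.3445]
t=5: π = [0.2762, 0.3788, 0.3450]
t=6: π = [0.2757, 0.3796, 0.3447]
t=7: π = [0.2760, 0.3791, 0.3449]
t=8: π = [0.2758, 0.3795, 0.3448]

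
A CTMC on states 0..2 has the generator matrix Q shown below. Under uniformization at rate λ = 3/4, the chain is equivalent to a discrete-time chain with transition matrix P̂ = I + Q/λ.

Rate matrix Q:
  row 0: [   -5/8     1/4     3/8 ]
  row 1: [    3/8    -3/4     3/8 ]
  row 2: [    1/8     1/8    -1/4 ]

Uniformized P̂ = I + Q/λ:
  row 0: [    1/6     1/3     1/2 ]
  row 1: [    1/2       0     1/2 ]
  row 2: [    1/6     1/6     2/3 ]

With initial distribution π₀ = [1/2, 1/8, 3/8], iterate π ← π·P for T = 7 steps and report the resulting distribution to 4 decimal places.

t=0: π = [0.5000, 0.1250, 0.3750]
t=1: π = [0.2083, 0.2292, 0.5625]
t=2: π = [0.2431, 0.1632, 0.5938]
t=3: π = [0.2211, 0.1800, 0.5990]
t=4: π = [0.2267, 0.1735, 0.5998]
t=5: π = [0.2245, 0.1755, 0.6000]
t=6: π = [0.2252, 0.1748, 0.6000]
t=7: π = [0.2249, 0.1751, 0.6000]

π = [0.2249, 0.1751, 0.6000]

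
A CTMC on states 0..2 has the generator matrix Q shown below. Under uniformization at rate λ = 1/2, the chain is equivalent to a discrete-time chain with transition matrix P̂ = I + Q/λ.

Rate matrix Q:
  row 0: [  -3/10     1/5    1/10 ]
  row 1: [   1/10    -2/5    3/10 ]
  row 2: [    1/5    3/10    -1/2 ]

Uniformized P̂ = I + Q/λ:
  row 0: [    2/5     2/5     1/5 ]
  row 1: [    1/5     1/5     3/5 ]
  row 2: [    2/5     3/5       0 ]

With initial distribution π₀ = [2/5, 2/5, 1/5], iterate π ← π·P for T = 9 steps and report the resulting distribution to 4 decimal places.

t=0: π = [0.4000, 0.4000, 0.2000]
t=1: π = [0.3200, 0.3600, 0.3200]
t=2: π = [0.3280, 0.3920, 0.2800]
t=3: π = [0.3216, 0.3776, 0.3008]
t=4: π = [0.3245, 0.3846, 0.2909]
t=5: π = [0.3231, 0.3812, 0.2957]
t=6: π = [0.3238, 0.3829, 0.2934]
t=7: π = [0.3234, 0.3821, 0.2945]
t=8: π = [0.3236, 0.3825, 0.2939]
t=9: π = [0.3235, 0.3823, 0.2942]

π = [0.3235, 0.3823, 0.2942]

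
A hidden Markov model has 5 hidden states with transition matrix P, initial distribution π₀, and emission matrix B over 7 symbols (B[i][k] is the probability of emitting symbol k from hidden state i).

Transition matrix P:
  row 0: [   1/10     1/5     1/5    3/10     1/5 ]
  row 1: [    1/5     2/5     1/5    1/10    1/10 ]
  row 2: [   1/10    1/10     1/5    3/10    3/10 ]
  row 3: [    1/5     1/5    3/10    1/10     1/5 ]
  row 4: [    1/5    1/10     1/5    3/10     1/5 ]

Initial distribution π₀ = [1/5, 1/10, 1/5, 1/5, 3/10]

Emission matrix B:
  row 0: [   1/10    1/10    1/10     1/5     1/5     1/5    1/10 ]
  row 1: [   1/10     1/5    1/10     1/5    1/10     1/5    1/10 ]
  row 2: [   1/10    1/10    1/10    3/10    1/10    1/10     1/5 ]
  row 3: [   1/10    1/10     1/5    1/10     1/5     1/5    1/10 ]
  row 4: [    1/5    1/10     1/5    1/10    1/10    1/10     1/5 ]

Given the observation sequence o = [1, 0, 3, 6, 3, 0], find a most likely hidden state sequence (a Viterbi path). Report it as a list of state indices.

path = [4, 3, 2, 4, 2, 4]

t=0: δ = [2.000e-02, 2.000e-02, 2.000e-02, 2.000e-02, 3.000e-02]  (obs o_0=1)
t=1: δ = [6.000e-04, 8.000e-04, 6.000e-04, 9.000e-04, 1.200e-03]  ψ = [4, 1, 3, 4, 2]  (obs o_1=0)
t=2: δ = [4.800e-05, 6.400e-05, 8.100e-05, 3.600e-05, 2.400e-05]  ψ = [4, 1, 3, 4, 4]  (obs o_2=3)
t=3: δ = [1.280e-06, 2.560e-06, 3.240e-06, 2.430e-06, 4.860e-06]  ψ = [1, 1, 2, 2, 2]  (obs o_3=6)
t=4: δ = [1.944e-07, 2.048e-07, 2.916e-07, 1.458e-07, 9.720e-08]  ψ = [4, 1, 4, 4, 2]  (obs o_4=3)
t=5: δ = [4.096e-09, 8.192e-09, 5.832e-09, 8.748e-09, 1.750e-08]  ψ = [1, 1, 2, 2, 2]  (obs o_5=0)
backtrack: best end state = 4; path = [4, 3, 2, 4, 2, 4]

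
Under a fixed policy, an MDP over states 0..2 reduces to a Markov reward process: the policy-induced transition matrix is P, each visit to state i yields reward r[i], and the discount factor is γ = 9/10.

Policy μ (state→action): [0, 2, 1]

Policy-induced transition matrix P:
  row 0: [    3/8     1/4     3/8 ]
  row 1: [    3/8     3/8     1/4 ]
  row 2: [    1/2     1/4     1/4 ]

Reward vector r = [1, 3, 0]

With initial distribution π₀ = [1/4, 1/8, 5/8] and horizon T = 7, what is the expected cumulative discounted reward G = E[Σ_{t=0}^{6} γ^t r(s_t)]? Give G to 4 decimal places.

t=0: π = [0.2500, 0.1250, 0.6250], E[r] = 0.6250, γ^t·E[r] = 0.625000, running G = 0.625000
t=1: π = [0.4531, 0.2656, 0.2813], E[r] = 1.2500, γ^t·E[r] = 1.125000, running G = 1.750000
t=2: π = [0.4102, 0.2832, 0.3066], E[r] = 1.2598, γ^t·E[r] = 1.020410, running G = 2.770410
t=3: π = [0.4133, 0.2854, 0.3013], E[r] = 1.2695, γ^t·E[r] = 0.925488, running G = 3.695898
t=4: π = [0.4127, 0.2857, 0.3017], E[r] = 1.2697, γ^t·E[r] = 0.833040, running G = 4.528938
t=5: π = [0.4127, 0.2857, 0.3016], E[r] = 1.2698, γ^t·E[r] = 0.749826, running G = 5.278764
t=6: π = [0.4127, 0.2857, 0.3016], E[r] = 1.2698, γ^t·E[r] = 0.674844, running G = 5.953608

G = 5.9536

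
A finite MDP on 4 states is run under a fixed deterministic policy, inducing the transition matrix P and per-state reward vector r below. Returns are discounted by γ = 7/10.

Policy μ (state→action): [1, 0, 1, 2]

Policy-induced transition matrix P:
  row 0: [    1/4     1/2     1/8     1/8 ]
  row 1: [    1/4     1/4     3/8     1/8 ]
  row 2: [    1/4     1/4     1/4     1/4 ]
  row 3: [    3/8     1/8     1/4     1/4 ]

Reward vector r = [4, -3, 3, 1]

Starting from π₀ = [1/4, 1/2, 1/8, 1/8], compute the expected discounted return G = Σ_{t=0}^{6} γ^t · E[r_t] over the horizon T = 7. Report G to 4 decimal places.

t=0: π = [0.2500, 0.5000, 0.1250, 0.1250], E[r] = 0.0000, γ^t·E[r] = 0.000000, running G = 0.000000
t=1: π = [0.2656, 0.2969, 0.2813, 0.1563], E[r] = 1.1719, γ^t·E[r] = 0.820313, running G = 0.820313
t=2: π = [0.2695, 0.2969, 0.2539, 0.1797], E[r] = 1.1289, γ^t·E[r] = 0.553164, running G = 1.373477
t=3: π = [0.2725, 0.2949, 0.2534, 0.1792], E[r] = 1.1445, γ^t·E[r] = 0.392574, running G = 1.766051
t=4: π = [0.2724, 0.2957, 0.2528, 0.1791], E[r] = 1.1400, γ^t·E[r] = 0.273703, running G = 2.039754
t=5: π = [0.2724, 0.2957, 0.2529, 0.1790], E[r] = 1.1401, γ^t·E[r] = 0.191620, running G = 2.231374
t=6: π = [0.2724, 0.2957, 0.2529, 0.1790], E[r] = 1.1401, γ^t·E[r] = 0.134127, running G = 2.365501

G = 2.3655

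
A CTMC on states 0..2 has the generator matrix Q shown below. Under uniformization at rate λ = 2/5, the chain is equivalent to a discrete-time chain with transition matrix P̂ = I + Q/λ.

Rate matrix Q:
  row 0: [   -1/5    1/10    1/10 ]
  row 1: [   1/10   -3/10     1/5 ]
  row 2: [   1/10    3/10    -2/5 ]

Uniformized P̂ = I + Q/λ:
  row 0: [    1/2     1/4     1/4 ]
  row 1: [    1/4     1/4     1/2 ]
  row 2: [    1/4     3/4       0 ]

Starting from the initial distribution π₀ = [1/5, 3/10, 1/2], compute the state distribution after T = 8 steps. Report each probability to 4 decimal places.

π = [0.3333, 0.3882, 0.2785]

t=0: π = [0.2000, 0.3000, 0.5000]
t=1: π = [0.3000, 0.5000, 0.2000]
t=2: π = [0.3250, 0.3500, 0.3250]
t=3: π = [0.3313, 0.4125, 0.2563]
t=4: π = [0.3328, 0.3781, 0.2891]
t=5: π = [0.3332, 0.3945, 0.2723]
t=6: π = [0.3333, 0.3861, 0.2806]
t=7: π = [0.3333, 0.3903, 0.2764]
t=8: π = [0.3333, 0.3882, 0.2785]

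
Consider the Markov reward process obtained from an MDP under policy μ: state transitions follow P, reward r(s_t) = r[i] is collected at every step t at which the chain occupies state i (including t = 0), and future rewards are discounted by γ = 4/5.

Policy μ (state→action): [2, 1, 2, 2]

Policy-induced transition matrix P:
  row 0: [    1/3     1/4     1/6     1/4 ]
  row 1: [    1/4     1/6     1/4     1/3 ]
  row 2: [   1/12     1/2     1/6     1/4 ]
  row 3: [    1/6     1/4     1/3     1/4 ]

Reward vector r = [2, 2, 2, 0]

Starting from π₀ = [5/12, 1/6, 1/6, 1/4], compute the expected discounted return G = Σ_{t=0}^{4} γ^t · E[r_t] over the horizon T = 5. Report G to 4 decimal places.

G = 4.9470

t=0: π = [0.4167, 0.1667, 0.1667, 0.2500], E[r] = 1.5000, γ^t·E[r] = 1.500000, running G = 1.500000
t=1: π = [0.2361, 0.2778, 0.2222, 0.2639], E[r] = 1.4722, γ^t·E[r] = 1.177778, running G = 2.677778
t=2: π = [0.2106, 0.2824, 0.2338, 0.2731], E[r] = 1.4537, γ^t·E[r] = 0.930370, running G = 3.608148
t=3: π = [0.2058, 0.2849, 0.2357, 0.2735], E[r] = 1.4529, γ^t·E[r] = 0.743901, running G = 4.352049
t=4: π = [0.2051, 0.2852, 0.2360, 0.2737], E[r] = 1.4525, γ^t·E[r] = 0.594950, running G = 4.946999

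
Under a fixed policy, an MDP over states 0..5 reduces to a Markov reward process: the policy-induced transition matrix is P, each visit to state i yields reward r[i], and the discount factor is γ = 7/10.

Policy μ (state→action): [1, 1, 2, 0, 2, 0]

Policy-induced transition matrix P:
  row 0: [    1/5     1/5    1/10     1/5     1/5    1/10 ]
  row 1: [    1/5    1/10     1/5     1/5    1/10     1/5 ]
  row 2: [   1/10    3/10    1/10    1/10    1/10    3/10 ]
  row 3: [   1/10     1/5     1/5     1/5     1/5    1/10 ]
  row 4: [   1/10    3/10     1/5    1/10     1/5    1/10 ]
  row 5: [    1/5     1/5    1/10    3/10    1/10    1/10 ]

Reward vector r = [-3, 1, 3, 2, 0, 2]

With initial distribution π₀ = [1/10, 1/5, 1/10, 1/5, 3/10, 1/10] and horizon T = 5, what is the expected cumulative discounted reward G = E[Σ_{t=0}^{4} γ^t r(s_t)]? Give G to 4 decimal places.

t=0: π = [0.1000, 0.2000, 0.1000, 0.2000, 0.3000, 0.1000], E[r] = 0.8000, γ^t·E[r] = 0.800000, running G = 0.800000
t=1: π = [0.1400, 0.2200, 0.1700, 0.1700, 0.1600, 0.1400], E[r] = 0.9300, γ^t·E[r] = 0.651000, running G = 1.451000
t=2: π = [0.1500, 0.2110, 0.1550, 0.1810, 0.1470, 0.1560], E[r] = 0.9000, γ^t·E[r] = 0.441000, running G = 1.892000
t=3: π = [0.1517, 0.2091, 0.1539, 0.1854, 0.1478, 0.1521], E[r] = 0.8907, γ^t·E[r] = 0.305510, running G = 2.197510
t=4: π = [0.1513, 0.2093, 0.1542, 0.1850, 0.1485, 0.1517], E[r] = 0.8915, γ^t·E[r] = 0.214059, running G = 2.411569

G = 2.4116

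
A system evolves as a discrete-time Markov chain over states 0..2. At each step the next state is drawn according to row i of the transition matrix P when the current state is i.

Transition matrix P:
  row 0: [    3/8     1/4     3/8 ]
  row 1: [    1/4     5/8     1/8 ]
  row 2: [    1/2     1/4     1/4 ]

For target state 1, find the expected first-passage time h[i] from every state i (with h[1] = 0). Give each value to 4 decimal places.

First-step conditioning: h[1] = 0; for i ≠ 1, h[i] = 1 + Σ_k P[i][k]·h[k].
  h[0] = 1 + 3/8·h[0] + 3/8·h[2]
  h[2] = 1 + 1/2·h[0] + 1/4·h[2]
Solving the 2×2 linear system over states ≠ 1 gives exactly h = [4, 0, 4] (h[1] = 0 is the target).

h = [4.0000, 0.0000, 4.0000]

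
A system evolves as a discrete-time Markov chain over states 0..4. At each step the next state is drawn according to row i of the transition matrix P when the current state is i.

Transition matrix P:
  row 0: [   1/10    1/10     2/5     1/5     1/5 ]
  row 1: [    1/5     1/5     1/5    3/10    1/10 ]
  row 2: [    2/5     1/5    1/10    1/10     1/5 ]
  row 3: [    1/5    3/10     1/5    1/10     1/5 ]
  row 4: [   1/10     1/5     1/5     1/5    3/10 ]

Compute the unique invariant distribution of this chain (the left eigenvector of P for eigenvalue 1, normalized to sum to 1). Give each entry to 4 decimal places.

π = [0.2034, 0.1977, 0.2188, 0.1799, 0.2003]

Balance equations π_j = Σ_i π_i·P[i][j]:
  π_0 = 1/10·π_0 + 1/5·π_1 + 2/5·π_2 + 1/5·π_3 + 1/10·π_4
  π_1 = 1/10·π_0 + 1/5·π_1 + 1/5·π_2 + 3/10·π_3 + 1/5·π_4
  π_2 = 2/5·π_0 + 1/5·π_1 + 1/10·π_2 + 1/5·π_3 + 1/5·π_4
  π_3 = 1/5·π_0 + 3/10·π_1 + 1/10·π_2 + 1/10·π_3 + 1/5·π_4
  normalize: π_0 + π_1 + π_2 + π_3 + π_4 = 1
Solving the linear system gives exactly π = [779/3830, 757/3830, 419/1915, 689/3830, 767/3830].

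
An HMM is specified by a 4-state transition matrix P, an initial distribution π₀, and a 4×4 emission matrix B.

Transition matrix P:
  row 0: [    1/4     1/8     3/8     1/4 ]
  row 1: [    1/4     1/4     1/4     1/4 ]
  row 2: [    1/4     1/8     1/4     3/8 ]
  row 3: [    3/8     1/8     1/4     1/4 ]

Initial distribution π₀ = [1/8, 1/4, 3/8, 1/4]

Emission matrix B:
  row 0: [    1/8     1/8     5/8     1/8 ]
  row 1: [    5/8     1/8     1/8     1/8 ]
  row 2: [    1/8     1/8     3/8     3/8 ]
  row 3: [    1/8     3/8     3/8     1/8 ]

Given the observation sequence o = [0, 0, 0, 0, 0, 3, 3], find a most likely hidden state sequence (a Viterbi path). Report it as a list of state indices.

path = [1, 1, 1, 1, 1, 2, 2]

t=0: δ = [1.562e-02, 1.562e-01, 4.688e-02, 3.125e-02]  (obs o_0=0)
t=1: δ = [4.883e-03, 2.441e-02, 4.883e-03, 4.883e-03]  ψ = [1, 1, 1, 1]  (obs o_1=0)
t=2: δ = [7.629e-04, 3.815e-03, 7.629e-04, 7.629e-04]  ψ = [1, 1, 1, 1]  (obs o_2=0)
t=3: δ = [1.192e-04, 5.960e-04, 1.192e-04, 1.192e-04]  ψ = [1, 1, 1, 1]  (obs o_3=0)
t=4: δ = [1.863e-05, 9.313e-05, 1.863e-05, 1.863e-05]  ψ = [1, 1, 1, 1]  (obs o_4=0)
t=5: δ = [2.910e-06, 2.910e-06, 8.731e-06, 2.910e-06]  ψ = [1, 1, 1, 1]  (obs o_5=3)
t=6: δ = [2.728e-07, 1.364e-07, 8.185e-07, 4.093e-07]  ψ = [2, 2, 2, 2]  (obs o_6=3)
backtrack: best end state = 2; path = [1, 1, 1, 1, 1, 2, 2]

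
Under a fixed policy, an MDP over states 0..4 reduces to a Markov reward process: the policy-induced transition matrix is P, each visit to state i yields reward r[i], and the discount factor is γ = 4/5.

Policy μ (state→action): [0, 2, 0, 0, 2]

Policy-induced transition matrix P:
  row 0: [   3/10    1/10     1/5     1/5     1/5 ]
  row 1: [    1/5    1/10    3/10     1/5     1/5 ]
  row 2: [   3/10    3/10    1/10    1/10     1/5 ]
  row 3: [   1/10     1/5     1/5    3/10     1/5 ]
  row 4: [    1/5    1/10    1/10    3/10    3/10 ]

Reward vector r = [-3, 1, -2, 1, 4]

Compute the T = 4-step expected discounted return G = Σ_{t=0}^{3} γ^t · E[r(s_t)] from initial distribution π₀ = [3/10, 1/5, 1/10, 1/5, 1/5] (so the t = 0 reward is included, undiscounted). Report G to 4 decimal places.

G = 0.5826

t=0: π = [0.3000, 0.2000, 0.1000, 0.2000, 0.2000], E[r] = 0.1000, γ^t·E[r] = 0.100000, running G = 0.100000
t=1: π = [0.2200, 0.1400, 0.1900, 0.2300, 0.2200], E[r] = 0.2100, γ^t·E[r] = 0.168000, running G = 0.268000
t=2: π = [0.2180, 0.1610, 0.1730, 0.2260, 0.2220], E[r] = 0.2750, γ^t·E[r] = 0.176000, running G = 0.444000
t=3: π = [0.2165, 0.1572, 0.1766, 0.2275, 0.2222], E[r] = 0.2708, γ^t·E[r] = 0.138650, running G = 0.582650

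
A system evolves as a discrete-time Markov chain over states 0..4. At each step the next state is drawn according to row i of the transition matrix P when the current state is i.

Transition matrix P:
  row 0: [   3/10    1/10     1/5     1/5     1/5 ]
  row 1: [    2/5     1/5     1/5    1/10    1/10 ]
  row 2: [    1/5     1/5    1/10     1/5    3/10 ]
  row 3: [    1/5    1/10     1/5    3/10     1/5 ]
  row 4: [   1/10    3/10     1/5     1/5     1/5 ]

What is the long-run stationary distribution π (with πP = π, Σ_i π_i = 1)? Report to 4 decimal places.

π = [0.2390, 0.1759, 0.1818, 0.2027, 0.2006]

Balance equations π_j = Σ_i π_i·P[i][j]:
  π_0 = 3/10·π_0 + 2/5·π_1 + 1/5·π_2 + 1/5·π_3 + 1/10·π_4
  π_1 = 1/10·π_0 + 1/5·π_1 + 1/5·π_2 + 1/10·π_3 + 3/10·π_4
  π_2 = 1/5·π_0 + 1/5·π_1 + 1/10·π_2 + 1/5·π_3 + 1/5·π_4
  π_3 = 1/5·π_0 + 1/10·π_1 + 1/5·π_2 + 3/10·π_3 + 1/5·π_4
  normalize: π_0 + π_1 + π_2 + π_3 + π_4 = 1
Solving the linear system gives exactly π = [2177/9108, 89/506, 2/11, 923/4554, 203/1012].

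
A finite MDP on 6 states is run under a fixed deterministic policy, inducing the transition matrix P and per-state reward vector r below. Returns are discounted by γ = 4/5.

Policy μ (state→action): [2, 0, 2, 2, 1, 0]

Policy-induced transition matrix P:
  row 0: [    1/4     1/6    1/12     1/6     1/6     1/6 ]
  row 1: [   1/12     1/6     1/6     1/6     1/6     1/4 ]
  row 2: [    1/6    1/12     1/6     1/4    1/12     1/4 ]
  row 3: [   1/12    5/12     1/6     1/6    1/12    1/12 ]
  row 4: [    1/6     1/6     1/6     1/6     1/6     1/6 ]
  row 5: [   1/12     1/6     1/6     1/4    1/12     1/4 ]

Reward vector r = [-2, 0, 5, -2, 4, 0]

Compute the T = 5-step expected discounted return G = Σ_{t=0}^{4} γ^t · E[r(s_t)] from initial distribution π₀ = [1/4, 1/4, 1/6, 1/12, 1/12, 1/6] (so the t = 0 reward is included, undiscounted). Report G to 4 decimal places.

G = 1.9146

t=0: π = [0.2500, 0.2500, 0.1667, 0.0833, 0.0833, 0.1667], E[r] = 0.5000, γ^t·E[r] = 0.500000, running G = 0.500000
t=1: π = [0.1458, 0.1736, 0.1458, 0.1944, 0.1319, 0.2083], E[r] = 0.5764, γ^t·E[r] = 0.461111, running G = 0.961111
t=2: π = [0.1308, 0.2031, 0.1545, 0.1962, 0.1209, 0.1944], E[r] = 0.6024, γ^t·E[r] = 0.385556, running G = 1.346667
t=3: π = [0.1281, 0.2028, 0.1558, 0.1957, 0.1212, 0.1963], E[r] = 0.6161, γ^t·E[r] = 0.315457, running G = 1.662123
t=4: π = [0.1278, 0.2026, 0.1560, 0.1960, 0.1210, 0.1966], E[r] = 0.6165, γ^t·E[r] = 0.252507, running G = 1.914630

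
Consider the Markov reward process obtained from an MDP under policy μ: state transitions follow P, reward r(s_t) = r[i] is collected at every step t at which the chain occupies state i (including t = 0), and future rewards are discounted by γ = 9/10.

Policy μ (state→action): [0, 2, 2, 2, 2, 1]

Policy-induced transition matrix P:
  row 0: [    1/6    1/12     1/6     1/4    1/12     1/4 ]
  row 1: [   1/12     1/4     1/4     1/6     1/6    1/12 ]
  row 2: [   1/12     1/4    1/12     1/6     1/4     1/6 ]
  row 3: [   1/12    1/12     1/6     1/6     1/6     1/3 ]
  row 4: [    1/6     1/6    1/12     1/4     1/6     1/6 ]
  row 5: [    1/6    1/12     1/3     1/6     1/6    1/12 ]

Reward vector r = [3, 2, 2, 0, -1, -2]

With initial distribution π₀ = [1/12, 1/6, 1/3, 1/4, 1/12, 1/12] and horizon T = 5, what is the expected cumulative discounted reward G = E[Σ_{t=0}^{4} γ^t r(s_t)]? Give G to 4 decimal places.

t=0: π = [0.0833, 0.1667, 0.3333, 0.2500, 0.0833, 0.0833], E[r] = 1.0000, γ^t·E[r] = 1.000000, running G = 1.000000
t=1: π = [0.1042, 0.1736, 0.1597, 0.1806, 0.1875, 0.1944], E[r] = 0.4028, γ^t·E[r] = 0.362500, running G = 1.362500
t=2: π = [0.1238, 0.1545, 0.1846, 0.1910, 0.1713, 0.1748], E[r] = 0.5289, γ^t·E[r] = 0.428438, running G = 1.790938
t=3: π = [0.1225, 0.1541, 0.1790, 0.1913, 0.1717, 0.1814], E[r] = 0.4993, γ^t·E[r] = 0.363973, running G = 2.154910
t=4: π = [0.1230, 0.1532, 0.1805, 0.1912, 0.1714, 0.1808], E[r] = 0.5033, γ^t·E[r] = 0.330212, running G = 2.485122

G = 2.4851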